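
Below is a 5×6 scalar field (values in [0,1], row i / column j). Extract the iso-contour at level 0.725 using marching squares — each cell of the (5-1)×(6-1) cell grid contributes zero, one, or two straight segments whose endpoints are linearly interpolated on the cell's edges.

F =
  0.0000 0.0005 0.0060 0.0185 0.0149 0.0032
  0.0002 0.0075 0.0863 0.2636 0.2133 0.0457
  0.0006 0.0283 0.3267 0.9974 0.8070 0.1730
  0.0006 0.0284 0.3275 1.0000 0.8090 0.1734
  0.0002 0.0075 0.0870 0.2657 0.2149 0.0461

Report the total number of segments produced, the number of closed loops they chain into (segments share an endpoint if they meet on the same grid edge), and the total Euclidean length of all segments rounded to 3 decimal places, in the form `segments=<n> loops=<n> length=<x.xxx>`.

segments=8 loops=1 length=5.541

cell (1,2): code 0100 → (1.629,3.000)–(2.000,2.594)
cell (1,3): code 1100 → (1.862,4.000)–(1.629,3.000)
cell (1,4): code 1000 → (2.000,4.129)–(1.862,4.000)
cell (2,2): code 0110 → (2.000,2.594)–(3.000,2.591)
cell (2,4): code 1001 → (3.000,4.132)–(2.000,4.129)
cell (3,2): code 0010 → (3.000,2.591)–(3.375,3.000)
cell (3,3): code 0011 → (3.375,3.000)–(3.141,4.000)
cell (3,4): code 0001 → (3.141,4.000)–(3.000,4.132)
total: 8 segments, chained into 1 closed loop(s), length Σ = 5.541121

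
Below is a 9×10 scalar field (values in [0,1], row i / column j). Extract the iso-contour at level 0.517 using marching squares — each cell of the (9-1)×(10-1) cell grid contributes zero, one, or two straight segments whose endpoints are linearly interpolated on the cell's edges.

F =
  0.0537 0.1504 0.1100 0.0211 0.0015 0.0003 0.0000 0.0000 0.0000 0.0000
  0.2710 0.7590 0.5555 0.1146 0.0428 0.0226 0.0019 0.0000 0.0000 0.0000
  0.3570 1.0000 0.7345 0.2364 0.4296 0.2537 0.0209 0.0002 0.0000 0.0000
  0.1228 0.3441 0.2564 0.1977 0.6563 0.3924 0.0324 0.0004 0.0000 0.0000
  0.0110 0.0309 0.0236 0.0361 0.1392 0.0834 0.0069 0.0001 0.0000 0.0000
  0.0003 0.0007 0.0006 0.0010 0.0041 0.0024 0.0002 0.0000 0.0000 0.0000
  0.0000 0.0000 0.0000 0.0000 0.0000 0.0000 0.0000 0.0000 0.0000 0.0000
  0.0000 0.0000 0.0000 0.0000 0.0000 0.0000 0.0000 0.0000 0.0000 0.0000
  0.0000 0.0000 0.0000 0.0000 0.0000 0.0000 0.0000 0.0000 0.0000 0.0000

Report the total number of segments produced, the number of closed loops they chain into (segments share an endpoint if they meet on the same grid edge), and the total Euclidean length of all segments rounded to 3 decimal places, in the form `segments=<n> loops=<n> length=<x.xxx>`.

cell (0,0): code 0100 → (0.602,1.000)–(1.000,0.504)
cell (0,1): code 1100 → (0.914,2.000)–(0.602,1.000)
cell (0,2): code 1000 → (1.000,2.087)–(0.914,2.000)
cell (1,0): code 0110 → (1.000,0.504)–(2.000,0.249)
cell (1,2): code 1001 → (2.000,2.437)–(1.000,2.087)
cell (2,0): code 0010 → (2.000,0.249)–(2.736,1.000)
cell (2,1): code 0011 → (2.736,1.000)–(2.455,2.000)
cell (2,2): code 0001 → (2.455,2.000)–(2.000,2.437)
cell (2,3): code 0100 → (2.386,4.000)–(3.000,3.696)
cell (2,4): code 1000 → (3.000,4.528)–(2.386,4.000)
cell (3,3): code 0010 → (3.000,3.696)–(3.269,4.000)
cell (3,4): code 0001 → (3.269,4.000)–(3.000,4.528)
total: 12 segments, chained into 2 closed loop(s), length Σ = 9.112598

segments=12 loops=2 length=9.113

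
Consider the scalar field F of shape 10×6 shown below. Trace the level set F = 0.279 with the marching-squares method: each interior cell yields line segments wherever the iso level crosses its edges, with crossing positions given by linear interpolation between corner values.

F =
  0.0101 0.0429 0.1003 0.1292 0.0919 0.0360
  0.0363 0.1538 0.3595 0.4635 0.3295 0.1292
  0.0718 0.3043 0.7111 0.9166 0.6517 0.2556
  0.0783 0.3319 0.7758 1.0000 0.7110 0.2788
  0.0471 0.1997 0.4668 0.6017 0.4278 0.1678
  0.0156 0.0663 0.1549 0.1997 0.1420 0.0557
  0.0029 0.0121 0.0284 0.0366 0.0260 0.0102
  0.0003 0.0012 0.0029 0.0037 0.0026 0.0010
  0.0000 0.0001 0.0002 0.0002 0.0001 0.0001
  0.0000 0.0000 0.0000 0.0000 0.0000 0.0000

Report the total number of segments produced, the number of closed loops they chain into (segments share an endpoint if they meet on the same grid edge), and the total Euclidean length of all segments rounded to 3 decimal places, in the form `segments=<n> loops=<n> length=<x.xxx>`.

cell (0,1): code 0100 → (0.689,2.000)–(1.000,1.609)
cell (0,2): code 1100 → (0.448,3.000)–(0.689,2.000)
cell (0,3): code 1100 → (0.787,4.000)–(0.448,3.000)
cell (0,4): code 1000 → (1.000,4.252)–(0.787,4.000)
cell (1,0): code 0100 → (1.832,1.000)–(2.000,0.891)
cell (1,1): code 1110 → (1.000,1.609)–(1.832,1.000)
cell (1,4): code 1001 → (2.000,4.941)–(1.000,4.252)
cell (2,0): code 0110 → (2.000,0.891)–(3.000,0.791)
cell (2,4): code 1001 → (3.000,5.000)–(2.000,4.941)
cell (3,0): code 0010 → (3.000,0.791)–(3.400,1.000)
cell (3,1): code 0111 → (3.400,1.000)–(4.000,1.297)
cell (3,4): code 1001 → (4.000,4.572)–(3.000,5.000)
cell (4,1): code 0010 → (4.000,1.297)–(4.602,2.000)
cell (4,2): code 0011 → (4.602,2.000)–(4.803,3.000)
cell (4,3): code 0011 → (4.803,3.000)–(4.521,4.000)
cell (4,4): code 0001 → (4.521,4.000)–(4.000,4.572)
total: 16 segments, chained into 1 closed loop(s), length Σ = 13.332404

segments=16 loops=1 length=13.332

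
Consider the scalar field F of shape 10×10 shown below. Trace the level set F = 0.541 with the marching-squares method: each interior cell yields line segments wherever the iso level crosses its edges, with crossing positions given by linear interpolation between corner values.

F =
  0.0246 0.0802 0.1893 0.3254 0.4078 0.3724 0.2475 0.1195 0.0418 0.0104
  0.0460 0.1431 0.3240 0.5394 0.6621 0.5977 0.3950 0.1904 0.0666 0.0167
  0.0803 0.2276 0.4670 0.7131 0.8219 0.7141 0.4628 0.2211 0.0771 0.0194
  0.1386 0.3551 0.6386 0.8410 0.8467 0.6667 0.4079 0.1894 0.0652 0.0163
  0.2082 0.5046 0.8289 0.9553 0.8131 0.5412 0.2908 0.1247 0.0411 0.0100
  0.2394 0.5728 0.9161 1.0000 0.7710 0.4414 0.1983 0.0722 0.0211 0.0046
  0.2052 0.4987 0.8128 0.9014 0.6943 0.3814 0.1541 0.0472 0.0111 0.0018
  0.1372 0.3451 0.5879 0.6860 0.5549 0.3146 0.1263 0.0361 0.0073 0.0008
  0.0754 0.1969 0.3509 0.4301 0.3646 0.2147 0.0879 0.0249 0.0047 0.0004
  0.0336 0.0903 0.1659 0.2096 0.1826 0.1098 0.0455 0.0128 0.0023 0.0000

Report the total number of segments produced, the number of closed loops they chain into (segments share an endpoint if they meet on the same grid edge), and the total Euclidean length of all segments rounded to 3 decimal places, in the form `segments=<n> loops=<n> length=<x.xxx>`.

cell (0,3): code 0100 → (0.524,4.000)–(1.000,3.013)
cell (0,4): code 1100 → (0.748,5.000)–(0.524,4.000)
cell (0,5): code 1000 → (1.000,5.280)–(0.748,5.000)
cell (1,2): code 0100 → (1.009,3.000)–(2.000,2.301)
cell (1,3): code 1110 → (1.000,3.013)–(1.009,3.000)
cell (1,5): code 1001 → (2.000,5.689)–(1.000,5.280)
cell (2,1): code 0100 → (2.431,2.000)–(3.000,1.656)
cell (2,2): code 1110 → (2.000,2.301)–(2.431,2.000)
cell (2,5): code 1001 → (3.000,5.486)–(2.000,5.689)
cell (3,1): code 0110 → (3.000,1.656)–(4.000,1.112)
cell (3,5): code 1001 → (4.000,5.001)–(3.000,5.486)
cell (4,0): code 0100 → (4.534,1.000)–(5.000,0.905)
cell (4,1): code 1110 → (4.000,1.112)–(4.534,1.000)
cell (4,4): code 1011 → (5.000,4.698)–(4.002,5.000)
cell (4,5): code 0001 → (4.002,5.000)–(4.000,5.001)
cell (5,0): code 0010 → (5.000,0.905)–(5.429,1.000)
cell (5,1): code 0111 → (5.429,1.000)–(6.000,1.135)
cell (5,4): code 1001 → (6.000,4.490)–(5.000,4.698)
cell (6,1): code 0110 → (6.000,1.135)–(7.000,1.807)
cell (6,4): code 1001 → (7.000,4.058)–(6.000,4.490)
cell (7,1): code 0010 → (7.000,1.807)–(7.198,2.000)
cell (7,2): code 0011 → (7.198,2.000)–(7.567,3.000)
cell (7,3): code 0011 → (7.567,3.000)–(7.073,4.000)
cell (7,4): code 0001 → (7.073,4.000)–(7.000,4.058)
total: 24 segments, chained into 1 closed loop(s), length Σ = 18.225360

segments=24 loops=1 length=18.225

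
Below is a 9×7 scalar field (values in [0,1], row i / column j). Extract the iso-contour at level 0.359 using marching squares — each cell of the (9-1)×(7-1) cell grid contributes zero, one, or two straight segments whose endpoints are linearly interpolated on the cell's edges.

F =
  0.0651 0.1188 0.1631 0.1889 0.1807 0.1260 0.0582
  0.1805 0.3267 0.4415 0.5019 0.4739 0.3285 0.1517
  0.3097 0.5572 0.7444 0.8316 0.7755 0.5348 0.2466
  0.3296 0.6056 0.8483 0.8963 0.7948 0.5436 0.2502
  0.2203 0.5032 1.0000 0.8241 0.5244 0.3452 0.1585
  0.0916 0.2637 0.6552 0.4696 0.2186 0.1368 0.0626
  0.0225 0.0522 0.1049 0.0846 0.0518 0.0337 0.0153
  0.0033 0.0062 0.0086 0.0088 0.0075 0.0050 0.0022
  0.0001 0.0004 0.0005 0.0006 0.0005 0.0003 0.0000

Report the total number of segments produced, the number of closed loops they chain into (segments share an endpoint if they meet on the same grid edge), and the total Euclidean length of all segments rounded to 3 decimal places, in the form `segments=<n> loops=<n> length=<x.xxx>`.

segments=20 loops=1 length=16.305

cell (0,1): code 0100 → (0.704,2.000)–(1.000,1.281)
cell (0,2): code 1100 → (0.543,3.000)–(0.704,2.000)
cell (0,3): code 1100 → (0.608,4.000)–(0.543,3.000)
cell (0,4): code 1000 → (1.000,4.790)–(0.608,4.000)
cell (1,0): code 0100 → (1.140,1.000)–(2.000,0.199)
cell (1,1): code 1110 → (1.000,1.281)–(1.140,1.000)
cell (1,4): code 1101 → (1.148,5.000)–(1.000,4.790)
cell (1,5): code 1000 → (2.000,5.610)–(1.148,5.000)
cell (2,0): code 0110 → (2.000,0.199)–(3.000,0.107)
cell (2,5): code 1001 → (3.000,5.629)–(2.000,5.610)
cell (3,0): code 0110 → (3.000,0.107)–(4.000,0.490)
cell (3,4): code 1011 → (4.000,4.923)–(3.930,5.000)
cell (3,5): code 0001 → (3.930,5.000)–(3.000,5.629)
cell (4,0): code 0010 → (4.000,0.490)–(4.602,1.000)
cell (4,1): code 0111 → (4.602,1.000)–(5.000,1.243)
cell (4,3): code 1011 → (5.000,3.441)–(4.541,4.000)
cell (4,4): code 0001 → (4.541,4.000)–(4.000,4.923)
cell (5,1): code 0010 → (5.000,1.243)–(5.538,2.000)
cell (5,2): code 0011 → (5.538,2.000)–(5.287,3.000)
cell (5,3): code 0001 → (5.287,3.000)–(5.000,3.441)
total: 20 segments, chained into 1 closed loop(s), length Σ = 16.305078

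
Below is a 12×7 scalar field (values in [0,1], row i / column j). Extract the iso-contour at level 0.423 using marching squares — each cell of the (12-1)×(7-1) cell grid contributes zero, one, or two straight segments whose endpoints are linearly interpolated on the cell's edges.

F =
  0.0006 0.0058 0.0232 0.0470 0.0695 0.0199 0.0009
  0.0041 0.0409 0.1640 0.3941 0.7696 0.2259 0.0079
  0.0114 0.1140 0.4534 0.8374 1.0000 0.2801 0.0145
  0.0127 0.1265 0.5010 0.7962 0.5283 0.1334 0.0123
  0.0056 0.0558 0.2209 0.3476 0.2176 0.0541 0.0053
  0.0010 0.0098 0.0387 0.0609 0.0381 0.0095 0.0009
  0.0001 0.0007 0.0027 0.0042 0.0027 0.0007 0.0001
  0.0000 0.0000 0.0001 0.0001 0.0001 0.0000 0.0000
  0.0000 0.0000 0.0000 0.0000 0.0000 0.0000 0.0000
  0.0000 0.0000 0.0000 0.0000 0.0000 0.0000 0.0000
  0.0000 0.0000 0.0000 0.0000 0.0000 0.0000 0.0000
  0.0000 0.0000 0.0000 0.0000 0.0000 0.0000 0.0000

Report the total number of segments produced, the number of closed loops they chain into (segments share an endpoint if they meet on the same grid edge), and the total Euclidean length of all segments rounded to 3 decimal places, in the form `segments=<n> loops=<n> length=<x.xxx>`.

segments=12 loops=1 length=9.584

cell (0,3): code 0100 → (0.505,4.000)–(1.000,3.077)
cell (0,4): code 1000 → (1.000,4.637)–(0.505,4.000)
cell (1,1): code 0100 → (1.895,2.000)–(2.000,1.910)
cell (1,2): code 1100 → (1.065,3.000)–(1.895,2.000)
cell (1,3): code 1110 → (1.000,3.077)–(1.065,3.000)
cell (1,4): code 1001 → (2.000,4.802)–(1.000,4.637)
cell (2,1): code 0110 → (2.000,1.910)–(3.000,1.792)
cell (2,4): code 1001 → (3.000,4.267)–(2.000,4.802)
cell (3,1): code 0010 → (3.000,1.792)–(3.278,2.000)
cell (3,2): code 0011 → (3.278,2.000)–(3.832,3.000)
cell (3,3): code 0011 → (3.832,3.000)–(3.339,4.000)
cell (3,4): code 0001 → (3.339,4.000)–(3.000,4.267)
total: 12 segments, chained into 1 closed loop(s), length Σ = 9.584176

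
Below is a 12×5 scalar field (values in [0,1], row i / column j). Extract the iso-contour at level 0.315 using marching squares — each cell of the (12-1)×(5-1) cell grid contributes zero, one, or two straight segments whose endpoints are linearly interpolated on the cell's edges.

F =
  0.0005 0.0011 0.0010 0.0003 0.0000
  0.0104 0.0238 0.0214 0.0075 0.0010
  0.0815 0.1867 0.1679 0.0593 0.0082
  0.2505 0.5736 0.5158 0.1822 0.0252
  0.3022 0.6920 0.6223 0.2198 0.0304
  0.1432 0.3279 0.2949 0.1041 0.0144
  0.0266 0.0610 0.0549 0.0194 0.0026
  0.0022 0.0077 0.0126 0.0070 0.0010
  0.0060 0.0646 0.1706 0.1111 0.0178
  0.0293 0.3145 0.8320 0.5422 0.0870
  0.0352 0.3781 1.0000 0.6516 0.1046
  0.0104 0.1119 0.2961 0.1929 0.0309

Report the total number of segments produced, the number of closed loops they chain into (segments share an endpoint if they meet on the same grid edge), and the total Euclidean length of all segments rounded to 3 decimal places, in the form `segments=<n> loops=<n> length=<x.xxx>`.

segments=20 loops=2 length=17.130

cell (2,0): code 0100 → (2.332,1.000)–(3.000,0.200)
cell (2,1): code 1100 → (2.423,2.000)–(2.332,1.000)
cell (2,2): code 1000 → (3.000,2.602)–(2.423,2.000)
cell (3,0): code 0110 → (3.000,0.200)–(4.000,0.033)
cell (3,2): code 1001 → (4.000,2.763)–(3.000,2.602)
cell (4,0): code 0110 → (4.000,0.033)–(5.000,0.930)
cell (4,1): code 1011 → (5.000,1.391)–(4.939,2.000)
cell (4,2): code 0001 → (4.939,2.000)–(4.000,2.763)
cell (5,0): code 0010 → (5.000,0.930)–(5.048,1.000)
cell (5,1): code 0001 → (5.048,1.000)–(5.000,1.391)
cell (8,1): code 0100 → (8.218,2.000)–(9.000,1.001)
cell (8,2): code 1100 → (8.473,3.000)–(8.218,2.000)
cell (8,3): code 1000 → (9.000,3.499)–(8.473,3.000)
cell (9,0): code 0100 → (9.008,1.000)–(10.000,0.816)
cell (9,1): code 1110 → (9.000,1.001)–(9.008,1.000)
cell (9,3): code 1001 → (10.000,3.615)–(9.000,3.499)
cell (10,0): code 0010 → (10.000,0.816)–(10.237,1.000)
cell (10,1): code 0011 → (10.237,1.000)–(10.973,2.000)
cell (10,2): code 0011 → (10.973,2.000)–(10.734,3.000)
cell (10,3): code 0001 → (10.734,3.000)–(10.000,3.615)
total: 20 segments, chained into 2 closed loop(s), length Σ = 17.129804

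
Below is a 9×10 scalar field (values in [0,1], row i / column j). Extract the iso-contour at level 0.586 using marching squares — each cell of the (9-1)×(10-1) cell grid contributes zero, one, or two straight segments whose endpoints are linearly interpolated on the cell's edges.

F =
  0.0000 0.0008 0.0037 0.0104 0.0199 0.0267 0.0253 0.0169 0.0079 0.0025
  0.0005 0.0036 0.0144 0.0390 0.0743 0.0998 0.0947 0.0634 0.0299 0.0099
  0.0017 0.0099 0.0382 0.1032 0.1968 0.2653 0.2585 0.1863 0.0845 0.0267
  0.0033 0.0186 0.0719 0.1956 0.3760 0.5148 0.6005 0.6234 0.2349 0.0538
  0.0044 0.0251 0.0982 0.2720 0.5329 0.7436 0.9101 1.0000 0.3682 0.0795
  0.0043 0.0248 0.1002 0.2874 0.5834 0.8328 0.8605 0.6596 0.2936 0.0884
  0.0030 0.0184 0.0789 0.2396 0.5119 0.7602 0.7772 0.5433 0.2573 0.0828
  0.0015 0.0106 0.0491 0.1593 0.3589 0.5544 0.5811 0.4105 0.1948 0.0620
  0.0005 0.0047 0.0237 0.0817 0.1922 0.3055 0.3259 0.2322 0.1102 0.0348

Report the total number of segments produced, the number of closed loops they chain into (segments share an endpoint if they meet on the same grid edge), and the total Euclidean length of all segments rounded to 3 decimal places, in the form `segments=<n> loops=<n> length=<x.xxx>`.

segments=14 loops=1 length=11.976

cell (2,5): code 0100 → (2.958,6.000)–(3.000,5.831)
cell (2,6): code 1100 → (2.914,7.000)–(2.958,6.000)
cell (2,7): code 1000 → (3.000,7.096)–(2.914,7.000)
cell (3,4): code 0100 → (3.311,5.000)–(4.000,4.252)
cell (3,5): code 1110 → (3.000,5.831)–(3.311,5.000)
cell (3,7): code 1001 → (4.000,7.655)–(3.000,7.096)
cell (4,4): code 0110 → (4.000,4.252)–(5.000,4.010)
cell (4,7): code 1001 → (5.000,7.201)–(4.000,7.655)
cell (5,4): code 0110 → (5.000,4.010)–(6.000,4.298)
cell (5,6): code 1011 → (6.000,6.817)–(5.633,7.000)
cell (5,7): code 0001 → (5.633,7.000)–(5.000,7.201)
cell (6,4): code 0010 → (6.000,4.298)–(6.846,5.000)
cell (6,5): code 0011 → (6.846,5.000)–(6.975,6.000)
cell (6,6): code 0001 → (6.975,6.000)–(6.000,6.817)
total: 14 segments, chained into 1 closed loop(s), length Σ = 11.975556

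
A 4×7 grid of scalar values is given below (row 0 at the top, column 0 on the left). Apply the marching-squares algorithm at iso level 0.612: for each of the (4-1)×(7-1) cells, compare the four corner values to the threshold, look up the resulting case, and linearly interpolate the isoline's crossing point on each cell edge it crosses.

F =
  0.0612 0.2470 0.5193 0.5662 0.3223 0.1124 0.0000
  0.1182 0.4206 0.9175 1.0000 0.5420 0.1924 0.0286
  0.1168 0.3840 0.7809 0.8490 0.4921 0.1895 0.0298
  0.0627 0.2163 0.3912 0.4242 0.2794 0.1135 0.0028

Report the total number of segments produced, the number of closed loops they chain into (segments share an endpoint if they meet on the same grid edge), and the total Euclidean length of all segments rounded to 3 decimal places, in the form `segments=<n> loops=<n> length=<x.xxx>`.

segments=8 loops=1 length=7.740

cell (0,1): code 0100 → (0.233,2.000)–(1.000,1.385)
cell (0,2): code 1100 → (0.106,3.000)–(0.233,2.000)
cell (0,3): code 1000 → (1.000,3.847)–(0.106,3.000)
cell (1,1): code 0110 → (1.000,1.385)–(2.000,1.574)
cell (1,3): code 1001 → (2.000,3.664)–(1.000,3.847)
cell (2,1): code 0010 → (2.000,1.574)–(2.433,2.000)
cell (2,2): code 0011 → (2.433,2.000)–(2.558,3.000)
cell (2,3): code 0001 → (2.558,3.000)–(2.000,3.664)
total: 8 segments, chained into 1 closed loop(s), length Σ = 7.739964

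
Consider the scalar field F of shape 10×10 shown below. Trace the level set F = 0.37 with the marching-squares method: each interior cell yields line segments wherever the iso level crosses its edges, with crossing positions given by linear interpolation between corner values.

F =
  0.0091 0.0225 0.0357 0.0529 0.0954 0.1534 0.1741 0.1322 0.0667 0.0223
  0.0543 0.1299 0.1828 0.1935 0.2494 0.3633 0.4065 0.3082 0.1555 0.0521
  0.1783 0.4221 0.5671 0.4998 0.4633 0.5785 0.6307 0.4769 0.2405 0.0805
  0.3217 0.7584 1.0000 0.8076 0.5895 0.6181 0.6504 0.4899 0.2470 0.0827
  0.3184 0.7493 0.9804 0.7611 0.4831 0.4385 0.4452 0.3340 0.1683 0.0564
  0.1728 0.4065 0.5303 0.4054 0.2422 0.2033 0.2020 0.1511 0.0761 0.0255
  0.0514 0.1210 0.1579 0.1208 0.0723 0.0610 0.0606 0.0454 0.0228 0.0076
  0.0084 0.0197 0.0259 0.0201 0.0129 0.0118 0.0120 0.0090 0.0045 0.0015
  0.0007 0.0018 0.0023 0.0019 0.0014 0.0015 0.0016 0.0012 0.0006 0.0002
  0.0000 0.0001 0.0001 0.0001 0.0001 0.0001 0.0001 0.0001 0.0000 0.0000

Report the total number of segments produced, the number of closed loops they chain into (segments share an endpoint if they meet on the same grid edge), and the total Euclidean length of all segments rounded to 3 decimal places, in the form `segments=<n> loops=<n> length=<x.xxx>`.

segments=24 loops=1 length=19.398

cell (0,5): code 0100 → (0.843,6.000)–(1.000,5.155)
cell (0,6): code 1000 → (1.000,6.371)–(0.843,6.000)
cell (1,0): code 0100 → (1.822,1.000)–(2.000,0.786)
cell (1,1): code 1100 → (1.487,2.000)–(1.822,1.000)
cell (1,2): code 1100 → (1.576,3.000)–(1.487,2.000)
cell (1,3): code 1100 → (1.564,4.000)–(1.576,3.000)
cell (1,4): code 1100 → (1.031,5.000)–(1.564,4.000)
cell (1,5): code 1110 → (1.000,5.155)–(1.031,5.000)
cell (1,6): code 1101 → (1.366,7.000)–(1.000,6.371)
cell (1,7): code 1000 → (2.000,7.452)–(1.366,7.000)
cell (2,0): code 0110 → (2.000,0.786)–(3.000,0.111)
cell (2,7): code 1001 → (3.000,7.494)–(2.000,7.452)
cell (3,0): code 0110 → (3.000,0.111)–(4.000,0.120)
cell (3,6): code 1011 → (4.000,6.676)–(3.769,7.000)
cell (3,7): code 0001 → (3.769,7.000)–(3.000,7.494)
cell (4,0): code 0110 → (4.000,0.120)–(5.000,0.844)
cell (4,3): code 1011 → (5.000,3.217)–(4.469,4.000)
cell (4,4): code 0011 → (4.469,4.000)–(4.291,5.000)
cell (4,5): code 0011 → (4.291,5.000)–(4.309,6.000)
cell (4,6): code 0001 → (4.309,6.000)–(4.000,6.676)
cell (5,0): code 0010 → (5.000,0.844)–(5.128,1.000)
cell (5,1): code 0011 → (5.128,1.000)–(5.430,2.000)
cell (5,2): code 0011 → (5.430,2.000)–(5.124,3.000)
cell (5,3): code 0001 → (5.124,3.000)–(5.000,3.217)
total: 24 segments, chained into 1 closed loop(s), length Σ = 19.398464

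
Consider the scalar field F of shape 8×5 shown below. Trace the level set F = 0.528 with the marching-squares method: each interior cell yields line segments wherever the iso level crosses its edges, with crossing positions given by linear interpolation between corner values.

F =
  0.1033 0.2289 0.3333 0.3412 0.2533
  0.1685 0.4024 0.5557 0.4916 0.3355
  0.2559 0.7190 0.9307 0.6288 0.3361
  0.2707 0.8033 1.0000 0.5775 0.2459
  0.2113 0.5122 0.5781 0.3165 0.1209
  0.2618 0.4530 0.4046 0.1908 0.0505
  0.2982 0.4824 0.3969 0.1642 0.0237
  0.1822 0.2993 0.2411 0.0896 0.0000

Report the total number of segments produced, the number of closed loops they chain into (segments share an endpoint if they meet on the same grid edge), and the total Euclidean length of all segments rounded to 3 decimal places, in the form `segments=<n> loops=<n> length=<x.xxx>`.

cell (0,1): code 0100 → (0.875,2.000)–(1.000,1.819)
cell (0,2): code 1000 → (1.000,2.432)–(0.875,2.000)
cell (1,0): code 0100 → (1.397,1.000)–(2.000,0.588)
cell (1,1): code 1110 → (1.000,1.819)–(1.397,1.000)
cell (1,2): code 1101 → (1.265,3.000)–(1.000,2.432)
cell (1,3): code 1000 → (2.000,3.344)–(1.265,3.000)
cell (2,0): code 0110 → (2.000,0.588)–(3.000,0.483)
cell (2,3): code 1001 → (3.000,3.149)–(2.000,3.344)
cell (3,0): code 0010 → (3.000,0.483)–(3.946,1.000)
cell (3,1): code 0111 → (3.946,1.000)–(4.000,1.240)
cell (3,2): code 1011 → (4.000,2.192)–(3.190,3.000)
cell (3,3): code 0001 → (3.190,3.000)–(3.000,3.149)
cell (4,1): code 0010 → (4.000,1.240)–(4.289,2.000)
cell (4,2): code 0001 → (4.289,2.000)–(4.000,2.192)
total: 14 segments, chained into 1 closed loop(s), length Σ = 9.642125

segments=14 loops=1 length=9.642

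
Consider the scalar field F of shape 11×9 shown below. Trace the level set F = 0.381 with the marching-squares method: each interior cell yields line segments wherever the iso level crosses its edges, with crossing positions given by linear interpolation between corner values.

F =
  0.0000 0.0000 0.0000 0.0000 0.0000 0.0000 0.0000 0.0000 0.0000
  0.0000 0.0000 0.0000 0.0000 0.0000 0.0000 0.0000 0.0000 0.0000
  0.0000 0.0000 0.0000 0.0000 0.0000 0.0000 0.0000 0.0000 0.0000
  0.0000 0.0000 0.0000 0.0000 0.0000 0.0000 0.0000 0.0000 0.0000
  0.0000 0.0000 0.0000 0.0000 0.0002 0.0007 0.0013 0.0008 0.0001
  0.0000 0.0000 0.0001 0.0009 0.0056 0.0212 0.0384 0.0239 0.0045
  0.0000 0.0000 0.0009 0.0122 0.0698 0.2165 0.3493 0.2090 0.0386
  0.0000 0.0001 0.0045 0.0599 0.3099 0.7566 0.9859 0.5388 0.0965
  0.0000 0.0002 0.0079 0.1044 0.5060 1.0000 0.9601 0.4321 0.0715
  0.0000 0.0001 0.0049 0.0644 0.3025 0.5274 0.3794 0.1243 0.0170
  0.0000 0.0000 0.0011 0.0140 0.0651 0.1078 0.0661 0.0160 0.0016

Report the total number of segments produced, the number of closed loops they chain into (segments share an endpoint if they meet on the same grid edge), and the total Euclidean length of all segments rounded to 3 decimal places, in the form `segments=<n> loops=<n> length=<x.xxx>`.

segments=14 loops=1 length=10.480

cell (6,4): code 0100 → (6.305,5.000)–(7.000,4.159)
cell (6,5): code 1100 → (6.050,6.000)–(6.305,5.000)
cell (6,6): code 1100 → (6.522,7.000)–(6.050,6.000)
cell (6,7): code 1000 → (7.000,7.357)–(6.522,7.000)
cell (7,3): code 0100 → (7.363,4.000)–(8.000,3.689)
cell (7,4): code 1110 → (7.000,4.159)–(7.363,4.000)
cell (7,7): code 1001 → (8.000,7.142)–(7.000,7.357)
cell (8,3): code 0010 → (8.000,3.689)–(8.614,4.000)
cell (8,4): code 0111 → (8.614,4.000)–(9.000,4.349)
cell (8,5): code 1011 → (9.000,5.989)–(8.997,6.000)
cell (8,6): code 0011 → (8.997,6.000)–(8.166,7.000)
cell (8,7): code 0001 → (8.166,7.000)–(8.000,7.142)
cell (9,4): code 0010 → (9.000,4.349)–(9.349,5.000)
cell (9,5): code 0001 → (9.349,5.000)–(9.000,5.989)
total: 14 segments, chained into 1 closed loop(s), length Σ = 10.479929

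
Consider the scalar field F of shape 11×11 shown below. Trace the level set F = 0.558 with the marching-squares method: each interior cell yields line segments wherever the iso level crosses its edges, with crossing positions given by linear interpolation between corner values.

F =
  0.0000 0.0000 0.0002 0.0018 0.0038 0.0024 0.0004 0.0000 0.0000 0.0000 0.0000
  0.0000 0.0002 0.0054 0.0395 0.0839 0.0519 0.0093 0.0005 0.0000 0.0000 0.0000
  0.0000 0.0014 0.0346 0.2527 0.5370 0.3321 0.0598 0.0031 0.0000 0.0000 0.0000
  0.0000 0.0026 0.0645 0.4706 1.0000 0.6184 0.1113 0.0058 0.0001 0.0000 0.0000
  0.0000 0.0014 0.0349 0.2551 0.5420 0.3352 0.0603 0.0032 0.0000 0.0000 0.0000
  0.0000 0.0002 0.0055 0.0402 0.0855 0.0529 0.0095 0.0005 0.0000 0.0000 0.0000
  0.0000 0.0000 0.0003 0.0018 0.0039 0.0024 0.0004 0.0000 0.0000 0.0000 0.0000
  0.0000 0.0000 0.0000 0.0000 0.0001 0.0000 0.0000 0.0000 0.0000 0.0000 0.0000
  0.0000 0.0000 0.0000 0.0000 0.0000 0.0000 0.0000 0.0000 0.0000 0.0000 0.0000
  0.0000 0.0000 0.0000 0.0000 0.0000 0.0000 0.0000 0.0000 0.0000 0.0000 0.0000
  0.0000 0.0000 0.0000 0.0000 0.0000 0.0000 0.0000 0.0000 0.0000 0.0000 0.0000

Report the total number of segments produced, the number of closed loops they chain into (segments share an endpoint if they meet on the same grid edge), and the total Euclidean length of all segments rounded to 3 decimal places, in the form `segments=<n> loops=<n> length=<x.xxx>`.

segments=6 loops=1 length=5.528

cell (2,3): code 0100 → (2.045,4.000)–(3.000,3.165)
cell (2,4): code 1100 → (2.789,5.000)–(2.045,4.000)
cell (2,5): code 1000 → (3.000,5.119)–(2.789,5.000)
cell (3,3): code 0010 → (3.000,3.165)–(3.965,4.000)
cell (3,4): code 0011 → (3.965,4.000)–(3.213,5.000)
cell (3,5): code 0001 → (3.213,5.000)–(3.000,5.119)
total: 6 segments, chained into 1 closed loop(s), length Σ = 5.528170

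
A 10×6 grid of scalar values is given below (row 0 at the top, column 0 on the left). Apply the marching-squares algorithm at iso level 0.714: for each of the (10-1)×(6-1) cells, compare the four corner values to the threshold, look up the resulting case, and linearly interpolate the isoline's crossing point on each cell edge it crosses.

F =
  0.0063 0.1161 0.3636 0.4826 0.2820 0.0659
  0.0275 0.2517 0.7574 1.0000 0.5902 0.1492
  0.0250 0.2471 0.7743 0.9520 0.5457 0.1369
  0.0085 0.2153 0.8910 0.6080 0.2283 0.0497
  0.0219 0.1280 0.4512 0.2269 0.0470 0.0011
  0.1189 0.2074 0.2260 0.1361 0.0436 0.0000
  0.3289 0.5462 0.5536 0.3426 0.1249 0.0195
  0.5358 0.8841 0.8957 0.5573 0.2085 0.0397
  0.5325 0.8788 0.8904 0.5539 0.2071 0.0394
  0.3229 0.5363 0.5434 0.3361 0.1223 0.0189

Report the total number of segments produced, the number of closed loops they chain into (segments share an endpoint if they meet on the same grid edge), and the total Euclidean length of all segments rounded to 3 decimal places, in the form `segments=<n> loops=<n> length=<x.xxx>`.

cell (0,1): code 0100 → (0.890,2.000)–(1.000,1.914)
cell (0,2): code 1100 → (0.447,3.000)–(0.890,2.000)
cell (0,3): code 1000 → (1.000,3.698)–(0.447,3.000)
cell (1,1): code 0110 → (1.000,1.914)–(2.000,1.886)
cell (1,3): code 1001 → (2.000,3.586)–(1.000,3.698)
cell (2,1): code 0110 → (2.000,1.886)–(3.000,1.738)
cell (2,2): code 1011 → (3.000,2.625)–(2.692,3.000)
cell (2,3): code 0001 → (2.692,3.000)–(2.000,3.586)
cell (3,1): code 0010 → (3.000,1.738)–(3.402,2.000)
cell (3,2): code 0001 → (3.402,2.000)–(3.000,2.625)
cell (6,0): code 0100 → (6.497,1.000)–(7.000,0.512)
cell (6,1): code 1100 → (6.469,2.000)–(6.497,1.000)
cell (6,2): code 1000 → (7.000,2.537)–(6.469,2.000)
cell (7,0): code 0110 → (7.000,0.512)–(8.000,0.524)
cell (7,2): code 1001 → (8.000,2.524)–(7.000,2.537)
cell (8,0): code 0010 → (8.000,0.524)–(8.481,1.000)
cell (8,1): code 0011 → (8.481,1.000)–(8.508,2.000)
cell (8,2): code 0001 → (8.508,2.000)–(8.000,2.524)
total: 18 segments, chained into 2 closed loop(s), length Σ = 14.621030

segments=18 loops=2 length=14.621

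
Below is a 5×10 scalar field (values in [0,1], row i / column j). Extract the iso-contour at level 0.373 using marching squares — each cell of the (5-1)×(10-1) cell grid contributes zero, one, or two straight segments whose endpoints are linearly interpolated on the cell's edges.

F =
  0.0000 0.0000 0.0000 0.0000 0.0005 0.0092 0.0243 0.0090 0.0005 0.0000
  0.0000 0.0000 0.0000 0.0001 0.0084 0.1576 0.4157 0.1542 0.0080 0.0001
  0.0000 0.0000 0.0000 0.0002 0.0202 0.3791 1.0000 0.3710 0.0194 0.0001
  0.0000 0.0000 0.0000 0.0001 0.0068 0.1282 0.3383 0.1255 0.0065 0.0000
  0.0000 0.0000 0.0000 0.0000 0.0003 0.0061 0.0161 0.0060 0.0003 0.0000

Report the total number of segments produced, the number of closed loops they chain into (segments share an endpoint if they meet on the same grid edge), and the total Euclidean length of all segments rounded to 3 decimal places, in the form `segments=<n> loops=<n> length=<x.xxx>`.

segments=8 loops=1 length=5.776

cell (0,5): code 0100 → (0.891,6.000)–(1.000,5.835)
cell (0,6): code 1000 → (1.000,6.163)–(0.891,6.000)
cell (1,4): code 0100 → (1.972,5.000)–(2.000,4.983)
cell (1,5): code 1110 → (1.000,5.835)–(1.972,5.000)
cell (1,6): code 1001 → (2.000,6.997)–(1.000,6.163)
cell (2,4): code 0010 → (2.000,4.983)–(2.024,5.000)
cell (2,5): code 0011 → (2.024,5.000)–(2.948,6.000)
cell (2,6): code 0001 → (2.948,6.000)–(2.000,6.997)
total: 8 segments, chained into 1 closed loop(s), length Σ = 5.776234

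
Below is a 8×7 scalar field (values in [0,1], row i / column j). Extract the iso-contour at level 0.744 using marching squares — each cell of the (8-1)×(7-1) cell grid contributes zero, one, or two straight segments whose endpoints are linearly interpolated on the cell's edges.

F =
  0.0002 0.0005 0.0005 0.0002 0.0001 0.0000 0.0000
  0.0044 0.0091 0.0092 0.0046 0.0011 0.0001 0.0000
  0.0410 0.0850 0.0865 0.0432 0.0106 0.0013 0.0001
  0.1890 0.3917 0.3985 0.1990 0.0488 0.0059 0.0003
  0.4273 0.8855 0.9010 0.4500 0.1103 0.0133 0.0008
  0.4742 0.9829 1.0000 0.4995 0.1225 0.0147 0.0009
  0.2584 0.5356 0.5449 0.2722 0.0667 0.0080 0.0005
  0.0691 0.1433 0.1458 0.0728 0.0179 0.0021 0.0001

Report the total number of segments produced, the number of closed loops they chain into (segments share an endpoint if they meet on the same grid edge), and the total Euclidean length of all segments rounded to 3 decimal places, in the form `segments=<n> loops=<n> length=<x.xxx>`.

segments=8 loops=1 length=6.387

cell (3,0): code 0100 → (3.713,1.000)–(4.000,0.691)
cell (3,1): code 1100 → (3.688,2.000)–(3.713,1.000)
cell (3,2): code 1000 → (4.000,2.348)–(3.688,2.000)
cell (4,0): code 0110 → (4.000,0.691)–(5.000,0.530)
cell (4,2): code 1001 → (5.000,2.511)–(4.000,2.348)
cell (5,0): code 0010 → (5.000,0.530)–(5.534,1.000)
cell (5,1): code 0011 → (5.534,1.000)–(5.563,2.000)
cell (5,2): code 0001 → (5.563,2.000)–(5.000,2.511)
total: 8 segments, chained into 1 closed loop(s), length Σ = 6.387383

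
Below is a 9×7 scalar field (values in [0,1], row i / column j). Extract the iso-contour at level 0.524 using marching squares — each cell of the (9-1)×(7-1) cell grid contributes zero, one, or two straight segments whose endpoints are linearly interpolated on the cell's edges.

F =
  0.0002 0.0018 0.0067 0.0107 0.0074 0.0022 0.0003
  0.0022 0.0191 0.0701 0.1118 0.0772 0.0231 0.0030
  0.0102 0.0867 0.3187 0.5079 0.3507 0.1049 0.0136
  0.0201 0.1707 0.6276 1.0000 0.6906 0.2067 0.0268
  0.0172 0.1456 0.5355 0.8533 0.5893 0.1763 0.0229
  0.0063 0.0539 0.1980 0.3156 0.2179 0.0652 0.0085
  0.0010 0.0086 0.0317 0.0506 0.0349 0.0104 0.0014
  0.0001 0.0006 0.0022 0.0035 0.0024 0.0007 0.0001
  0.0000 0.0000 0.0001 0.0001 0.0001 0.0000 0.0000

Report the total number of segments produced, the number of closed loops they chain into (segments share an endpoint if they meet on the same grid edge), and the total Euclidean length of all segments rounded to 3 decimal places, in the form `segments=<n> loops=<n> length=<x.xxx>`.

segments=10 loops=1 length=7.859

cell (2,1): code 0100 → (2.665,2.000)–(3.000,1.773)
cell (2,2): code 1100 → (2.033,3.000)–(2.665,2.000)
cell (2,3): code 1100 → (2.510,4.000)–(2.033,3.000)
cell (2,4): code 1000 → (3.000,4.344)–(2.510,4.000)
cell (3,1): code 0110 → (3.000,1.773)–(4.000,1.971)
cell (3,4): code 1001 → (4.000,4.158)–(3.000,4.344)
cell (4,1): code 0010 → (4.000,1.971)–(4.034,2.000)
cell (4,2): code 0011 → (4.034,2.000)–(4.612,3.000)
cell (4,3): code 0011 → (4.612,3.000)–(4.176,4.000)
cell (4,4): code 0001 → (4.176,4.000)–(4.000,4.158)
total: 10 segments, chained into 1 closed loop(s), length Σ = 7.859067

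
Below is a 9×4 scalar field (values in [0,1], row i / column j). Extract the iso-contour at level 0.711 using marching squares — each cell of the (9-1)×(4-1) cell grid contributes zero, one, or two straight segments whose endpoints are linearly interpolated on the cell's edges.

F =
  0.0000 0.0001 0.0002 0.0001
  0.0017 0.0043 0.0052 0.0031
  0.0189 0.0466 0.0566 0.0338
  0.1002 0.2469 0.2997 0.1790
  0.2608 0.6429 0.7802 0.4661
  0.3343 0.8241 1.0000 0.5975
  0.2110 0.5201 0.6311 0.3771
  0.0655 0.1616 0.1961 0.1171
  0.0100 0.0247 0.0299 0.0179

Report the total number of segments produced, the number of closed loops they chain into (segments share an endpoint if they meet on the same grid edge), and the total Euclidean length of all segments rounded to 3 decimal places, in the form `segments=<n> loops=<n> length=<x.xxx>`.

cell (3,1): code 0100 → (3.856,2.000)–(4.000,1.496)
cell (3,2): code 1000 → (4.000,2.220)–(3.856,2.000)
cell (4,0): code 0100 → (4.376,1.000)–(5.000,0.769)
cell (4,1): code 1110 → (4.000,1.496)–(4.376,1.000)
cell (4,2): code 1001 → (5.000,2.718)–(4.000,2.220)
cell (5,0): code 0010 → (5.000,0.769)–(5.372,1.000)
cell (5,1): code 0011 → (5.372,1.000)–(5.783,2.000)
cell (5,2): code 0001 → (5.783,2.000)–(5.000,2.718)
total: 8 segments, chained into 1 closed loop(s), length Σ = 5.774061

segments=8 loops=1 length=5.774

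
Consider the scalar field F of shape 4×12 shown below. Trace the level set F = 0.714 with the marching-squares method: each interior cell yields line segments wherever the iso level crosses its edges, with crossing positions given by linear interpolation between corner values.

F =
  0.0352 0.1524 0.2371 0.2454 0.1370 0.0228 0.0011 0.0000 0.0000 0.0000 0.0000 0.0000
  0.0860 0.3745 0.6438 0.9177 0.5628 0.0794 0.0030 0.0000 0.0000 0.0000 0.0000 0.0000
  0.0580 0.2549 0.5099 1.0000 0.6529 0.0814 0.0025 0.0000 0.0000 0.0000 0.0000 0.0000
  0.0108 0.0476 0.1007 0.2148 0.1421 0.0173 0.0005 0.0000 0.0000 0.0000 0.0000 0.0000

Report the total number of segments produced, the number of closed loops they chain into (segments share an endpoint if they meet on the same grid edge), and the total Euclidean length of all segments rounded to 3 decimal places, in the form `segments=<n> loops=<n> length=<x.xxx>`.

segments=6 loops=1 length=5.084

cell (0,2): code 0100 → (0.697,3.000)–(1.000,2.256)
cell (0,3): code 1000 → (1.000,3.574)–(0.697,3.000)
cell (1,2): code 0110 → (1.000,2.256)–(2.000,2.416)
cell (1,3): code 1001 → (2.000,3.824)–(1.000,3.574)
cell (2,2): code 0010 → (2.000,2.416)–(2.364,3.000)
cell (2,3): code 0001 → (2.364,3.000)–(2.000,3.824)
total: 6 segments, chained into 1 closed loop(s), length Σ = 5.084388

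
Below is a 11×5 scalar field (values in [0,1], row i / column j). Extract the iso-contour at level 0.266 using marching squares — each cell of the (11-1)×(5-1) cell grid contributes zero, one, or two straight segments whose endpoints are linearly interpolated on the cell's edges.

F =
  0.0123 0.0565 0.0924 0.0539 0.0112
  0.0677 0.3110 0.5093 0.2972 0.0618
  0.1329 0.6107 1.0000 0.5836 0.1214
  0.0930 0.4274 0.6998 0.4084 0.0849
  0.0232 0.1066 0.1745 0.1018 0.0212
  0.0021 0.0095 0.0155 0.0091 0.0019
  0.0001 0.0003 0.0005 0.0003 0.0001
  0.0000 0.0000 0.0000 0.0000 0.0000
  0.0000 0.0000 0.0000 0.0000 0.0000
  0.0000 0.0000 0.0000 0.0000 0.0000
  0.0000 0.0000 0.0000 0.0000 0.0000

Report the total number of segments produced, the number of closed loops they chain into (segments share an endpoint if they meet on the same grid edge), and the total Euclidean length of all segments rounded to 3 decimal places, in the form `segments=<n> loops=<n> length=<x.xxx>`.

cell (0,0): code 0100 → (0.823,1.000)–(1.000,0.815)
cell (0,1): code 1100 → (0.416,2.000)–(0.823,1.000)
cell (0,2): code 1100 → (0.872,3.000)–(0.416,2.000)
cell (0,3): code 1000 → (1.000,3.133)–(0.872,3.000)
cell (1,0): code 0110 → (1.000,0.815)–(2.000,0.279)
cell (1,3): code 1001 → (2.000,3.687)–(1.000,3.133)
cell (2,0): code 0110 → (2.000,0.279)–(3.000,0.517)
cell (2,3): code 1001 → (3.000,3.440)–(2.000,3.687)
cell (3,0): code 0010 → (3.000,0.517)–(3.503,1.000)
cell (3,1): code 0011 → (3.503,1.000)–(3.826,2.000)
cell (3,2): code 0011 → (3.826,2.000)–(3.464,3.000)
cell (3,3): code 0001 → (3.464,3.000)–(3.000,3.440)
total: 12 segments, chained into 1 closed loop(s), length Σ = 10.406299

segments=12 loops=1 length=10.406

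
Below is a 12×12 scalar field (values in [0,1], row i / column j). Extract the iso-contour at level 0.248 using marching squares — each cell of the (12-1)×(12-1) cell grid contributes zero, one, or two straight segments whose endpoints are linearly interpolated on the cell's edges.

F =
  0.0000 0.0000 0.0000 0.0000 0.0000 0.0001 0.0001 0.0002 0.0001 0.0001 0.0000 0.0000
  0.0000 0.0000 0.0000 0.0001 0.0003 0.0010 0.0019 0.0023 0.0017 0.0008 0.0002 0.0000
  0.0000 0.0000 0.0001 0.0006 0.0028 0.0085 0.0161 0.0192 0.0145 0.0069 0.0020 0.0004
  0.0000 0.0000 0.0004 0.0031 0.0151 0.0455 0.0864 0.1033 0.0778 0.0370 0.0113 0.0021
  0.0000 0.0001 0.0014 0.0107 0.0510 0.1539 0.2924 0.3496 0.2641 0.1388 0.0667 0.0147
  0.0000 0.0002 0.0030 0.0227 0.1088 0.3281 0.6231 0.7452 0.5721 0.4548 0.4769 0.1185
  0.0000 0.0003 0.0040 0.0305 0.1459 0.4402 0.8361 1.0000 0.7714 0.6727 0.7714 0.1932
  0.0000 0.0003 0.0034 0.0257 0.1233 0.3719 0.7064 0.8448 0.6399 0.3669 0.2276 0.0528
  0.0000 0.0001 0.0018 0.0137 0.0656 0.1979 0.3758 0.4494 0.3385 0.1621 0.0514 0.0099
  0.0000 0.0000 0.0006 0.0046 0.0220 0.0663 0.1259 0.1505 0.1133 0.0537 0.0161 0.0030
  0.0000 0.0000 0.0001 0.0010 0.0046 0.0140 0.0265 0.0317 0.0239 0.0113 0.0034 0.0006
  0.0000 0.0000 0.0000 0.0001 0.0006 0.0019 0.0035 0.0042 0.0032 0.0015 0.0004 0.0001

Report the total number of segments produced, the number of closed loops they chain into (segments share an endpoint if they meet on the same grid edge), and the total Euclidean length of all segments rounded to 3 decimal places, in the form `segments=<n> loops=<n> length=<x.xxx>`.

segments=22 loops=1 length=17.947

cell (3,5): code 0100 → (3.784,6.000)–(4.000,5.679)
cell (3,6): code 1100 → (3.587,7.000)–(3.784,6.000)
cell (3,7): code 1100 → (3.914,8.000)–(3.587,7.000)
cell (3,8): code 1000 → (4.000,8.128)–(3.914,8.000)
cell (4,4): code 0100 → (4.540,5.000)–(5.000,4.635)
cell (4,5): code 1110 → (4.000,5.679)–(4.540,5.000)
cell (4,8): code 1101 → (4.346,9.000)–(4.000,8.128)
cell (4,9): code 1100 → (4.442,10.000)–(4.346,9.000)
cell (4,10): code 1000 → (5.000,10.639)–(4.442,10.000)
cell (5,4): code 0110 → (5.000,4.635)–(6.000,4.347)
cell (5,10): code 1001 → (6.000,10.905)–(5.000,10.639)
cell (6,4): code 0110 → (6.000,4.347)–(7.000,4.502)
cell (6,9): code 1011 → (7.000,9.854)–(6.962,10.000)
cell (6,10): code 0001 → (6.962,10.000)–(6.000,10.905)
cell (7,4): code 0010 → (7.000,4.502)–(7.712,5.000)
cell (7,5): code 0111 → (7.712,5.000)–(8.000,5.282)
cell (7,8): code 1011 → (8.000,8.513)–(7.581,9.000)
cell (7,9): code 0001 → (7.581,9.000)–(7.000,9.854)
cell (8,5): code 0010 → (8.000,5.282)–(8.511,6.000)
cell (8,6): code 0011 → (8.511,6.000)–(8.674,7.000)
cell (8,7): code 0011 → (8.674,7.000)–(8.402,8.000)
cell (8,8): code 0001 → (8.402,8.000)–(8.000,8.513)
total: 22 segments, chained into 1 closed loop(s), length Σ = 17.947369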